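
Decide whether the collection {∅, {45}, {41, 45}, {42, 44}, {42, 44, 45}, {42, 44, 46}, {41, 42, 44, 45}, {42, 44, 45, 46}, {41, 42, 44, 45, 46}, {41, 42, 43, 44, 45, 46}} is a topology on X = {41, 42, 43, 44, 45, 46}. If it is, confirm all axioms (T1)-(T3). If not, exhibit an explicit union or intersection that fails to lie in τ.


τ IS a topology on X.

Axiom (T1): ∅ ∈ τ? Yes; X ∈ τ? Yes.
Axiom (T2/T3): check pairwise unions and intersections of members of τ.
All pairwise intersections and unions checked — each lies in τ. Therefore τ satisfies (T1), (T2), (T3): it IS a topology on X.


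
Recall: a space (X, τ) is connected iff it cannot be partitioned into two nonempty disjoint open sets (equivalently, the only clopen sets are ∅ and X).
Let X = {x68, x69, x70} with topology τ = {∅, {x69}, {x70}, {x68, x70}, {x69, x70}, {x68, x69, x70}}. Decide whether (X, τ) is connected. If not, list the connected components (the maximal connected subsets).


(X, τ) is disconnected; components = [{x69}, {x68, x70}].

Find clopen sets (U ∈ τ with X ∖ U ∈ τ):
  U = ∅, X ∖ U = {x68, x69, x70} — both open, so U is clopen.
  U = {x69}, X ∖ U = {x68, x70} — both open, so U is clopen.
  U = {x68, x70}, X ∖ U = {x69} — both open, so U is clopen.
  U = {x68, x69, x70}, X ∖ U = ∅ — both open, so U is clopen.
Nontrivial clopen(s) exist: e.g. {x69}. So (X, τ) is disconnected.
Compute connected components by grouping points that agree on all clopens:
  component: {x69}
  component: {x68, x70}


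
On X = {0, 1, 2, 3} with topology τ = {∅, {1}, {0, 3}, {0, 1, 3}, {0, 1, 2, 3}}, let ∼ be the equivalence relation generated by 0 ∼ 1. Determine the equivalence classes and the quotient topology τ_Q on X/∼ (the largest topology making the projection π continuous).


X/∼ = {[0=1], [2], [3]}; |τ_Q| = 3.

Equivalence classes: [0=1], [2], [3].
Quotient map π: X → X/∼ sends 0 ↦ [0=1], 1 ↦ [0=1], 2 ↦ [2], 3 ↦ [3].
For each subset V ⊆ X/∼, compute π^{-1}(V) ⊆ X and check whether π^{-1}(V) ∈ τ. V is open in τ_Q iff π^{-1}(V) ∈ τ.
  V = {}: π^{-1}(V) = ∅ ∈ τ ✓.
  V = {[0=1]}: π^{-1}(V) = {0, 1} ∉ τ ✗.
  V = {[2]}: π^{-1}(V) = {2} ∉ τ ✗.
  V = {[0=1], [2]}: π^{-1}(V) = {0, 1, 2} ∉ τ ✗.
  V = {[3]}: π^{-1}(V) = {3} ∉ τ ✗.
  V = {[0=1], [3]}: π^{-1}(V) = {0, 1, 3} ∈ τ ✓.
  V = {[2], [3]}: π^{-1}(V) = {2, 3} ∉ τ ✗.
  V = {[0=1], [2], [3]}: π^{-1}(V) = {0, 1, 2, 3} ∈ τ ✓.
Open sets in the quotient: τ_Q = {{}, {[0=1], [3]}, {[0=1], [2], [3]}} (3 elements).


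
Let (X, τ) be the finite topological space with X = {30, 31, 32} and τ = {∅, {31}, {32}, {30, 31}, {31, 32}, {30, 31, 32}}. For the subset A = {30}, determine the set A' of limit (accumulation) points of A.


A' = ∅

For each x ∈ X, list the open sets U ∈ τ with x ∈ U, then check whether U ∩ (A ∖ {x}) ≠ ∅ for every such U.
  x = 30: open {30, 31} ∋ x has {30, 31} ∩ (A ∖ {30}) = ∅, so x is NOT a limit point.
  x = 31: open {31} ∋ x has {31} ∩ (A ∖ {31}) = ∅, so x is NOT a limit point.
  x = 32: open {32} ∋ x has {32} ∩ (A ∖ {32}) = ∅, so x is NOT a limit point.
Collecting: A' = ∅.


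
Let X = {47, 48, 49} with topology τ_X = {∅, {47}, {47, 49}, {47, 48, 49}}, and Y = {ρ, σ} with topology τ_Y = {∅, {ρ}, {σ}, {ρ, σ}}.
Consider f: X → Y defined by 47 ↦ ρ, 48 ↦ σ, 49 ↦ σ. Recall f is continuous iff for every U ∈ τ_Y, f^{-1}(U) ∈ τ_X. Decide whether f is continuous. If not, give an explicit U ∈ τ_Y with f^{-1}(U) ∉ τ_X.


f is NOT continuous.

Compute f^{-1}(U) for each U ∈ τ_Y:
  U = ∅: f^{-1}(U) = ∅ ∈ τ_X ✓.
  U = {ρ}: f^{-1}(U) = {47} ∈ τ_X ✓.
  U = {σ}: f^{-1}(U) = {48, 49} ∉ τ_X ✗.
  U = {ρ, σ}: f^{-1}(U) = {47, 48, 49} ∈ τ_X ✓.
Found U = {σ} with f^{-1}(U) = {48, 49} not in τ_X. Therefore f is NOT continuous.


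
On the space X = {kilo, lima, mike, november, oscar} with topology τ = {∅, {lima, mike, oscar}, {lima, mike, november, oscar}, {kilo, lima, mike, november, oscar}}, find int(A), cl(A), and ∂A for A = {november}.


int(A) = ∅, cl(A) = {kilo, november}, ∂A = {kilo, november}.

Closed sets in (X, τ) are complements of opens:
  closed(X, τ) = {∅, {kilo}, {kilo, november}, {kilo, lima, mike, november, oscar}}.
int(A) = ⋃ {U ∈ τ : U ⊆ A}. Opens contained in A: ∅.
Taking the union of these: int(A) = ∅.
cl(A) = ⋂ {C closed : A ⊆ C}. Closed sets containing A: {kilo, november}, {kilo, lima, mike, november, oscar}.
Intersecting these: cl(A) = {kilo, november}.
∂A = cl(A) ∖ int(A) = {kilo, november} ∖ ∅ = {kilo, november}.


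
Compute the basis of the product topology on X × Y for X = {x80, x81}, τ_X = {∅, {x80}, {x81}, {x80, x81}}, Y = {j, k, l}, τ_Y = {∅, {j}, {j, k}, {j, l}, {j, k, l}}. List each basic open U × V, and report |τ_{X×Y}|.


Basis B = {∅ × ∅, {x80} × {j}, {x81} × {j}, {x80} × {j, k}, {x80} × {j, l}, {x80, x81} × {j}, {x81} × {j, k}, {x81} × {j, l}, {x80} × {j, k, l}, {x81} × {j, k, l}, {x80, x81} × {j, k}, {x80, x81} × {j, l}, {x80, x81} × {j, k, l}}; |τ_{X×Y}| = 25.

Enumerate products U × V with U ∈ τ_X, V ∈ τ_Y (deduplicated):
  ∅ × ∅ = {} (∅)
  {x80} × {j} = {(x80,j)}
  {x81} × {j} = {(x81,j)}
  {x80} × {j, k} = {(x80,j), (x80,k)}
  {x80} × {j, l} = {(x80,j), (x80,l)}
  {x80, x81} × {j} = {(x80,j), (x81,j)}
  {x81} × {j, k} = {(x81,j), (x81,k)}
  {x81} × {j, l} = {(x81,j), (x81,l)}
  {x80} × {j, k, l} = {(x80,j), (x80,k), (x80,l)}
  {x81} × {j, k, l} = {(x81,j), (x81,k), (x81,l)}
  {x80, x81} × {j, k} = {(x80,j), (x80,k), (x81,j), (x81,k)}
  {x80, x81} × {j, l} = {(x80,j), (x80,l), (x81,j), (x81,l)}
  {x80, x81} × {j, k, l} = {(x80,j), (x80,k), (x80,l), (x81,j), (x81,k), (x81,l)}
These 13 distinct sets form the basis B.
Close under arbitrary unions to get τ_{X×Y}; counting gives |τ_{X×Y}| = 25.


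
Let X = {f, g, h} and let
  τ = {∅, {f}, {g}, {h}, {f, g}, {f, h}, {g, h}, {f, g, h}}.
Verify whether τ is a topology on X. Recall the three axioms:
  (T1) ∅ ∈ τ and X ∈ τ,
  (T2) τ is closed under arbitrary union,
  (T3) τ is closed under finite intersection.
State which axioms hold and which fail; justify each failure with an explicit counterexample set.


τ IS a topology on X.

Axiom (T1): ∅ ∈ τ? Yes; X ∈ τ? Yes.
Axiom (T2/T3): check pairwise unions and intersections of members of τ.
All pairwise intersections and unions checked — each lies in τ. Therefore τ satisfies (T1), (T2), (T3): it IS a topology on X.


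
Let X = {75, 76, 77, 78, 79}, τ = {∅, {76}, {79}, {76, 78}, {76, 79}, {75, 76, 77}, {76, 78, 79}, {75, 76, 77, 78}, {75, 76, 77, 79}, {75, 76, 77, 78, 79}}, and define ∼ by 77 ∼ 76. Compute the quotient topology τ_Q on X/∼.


X/∼ = {[75], [76=77], [78], [79]}; |τ_Q| = 6.

Equivalence classes: [75], [76=77], [78], [79].
Quotient map π: X → X/∼ sends 75 ↦ [75], 76 ↦ [76=77], 77 ↦ [76=77], 78 ↦ [78], 79 ↦ [79].
For each subset V ⊆ X/∼, compute π^{-1}(V) ⊆ X and check whether π^{-1}(V) ∈ τ. V is open in τ_Q iff π^{-1}(V) ∈ τ.
  V = {}: π^{-1}(V) = ∅ ∈ τ ✓.
  V = {[75]}: π^{-1}(V) = {75} ∉ τ ✗.
  V = {[76=77]}: π^{-1}(V) = {76, 77} ∉ τ ✗.
  V = {[75], [76=77]}: π^{-1}(V) = {75, 76, 77} ∈ τ ✓.
  V = {[78]}: π^{-1}(V) = {78} ∉ τ ✗.
  V = {[75], [78]}: π^{-1}(V) = {75, 78} ∉ τ ✗.
  V = {[76=77], [78]}: π^{-1}(V) = {76, 77, 78} ∉ τ ✗.
  V = {[75], [76=77], [78]}: π^{-1}(V) = {75, 76, 77, 78} ∈ τ ✓.
  V = {[79]}: π^{-1}(V) = {79} ∈ τ ✓.
  V = {[75], [79]}: π^{-1}(V) = {75, 79} ∉ τ ✗.
  V = {[76=77], [79]}: π^{-1}(V) = {76, 77, 79} ∉ τ ✗.
  V = {[75], [76=77], [79]}: π^{-1}(V) = {75, 76, 77, 79} ∈ τ ✓.
  V = {[78], [79]}: π^{-1}(V) = {78, 79} ∉ τ ✗.
  V = {[75], [78], [79]}: π^{-1}(V) = {75, 78, 79} ∉ τ ✗.
  V = {[76=77], [78], [79]}: π^{-1}(V) = {76, 77, 78, 79} ∉ τ ✗.
  V = {[75], [76=77], [78], [79]}: π^{-1}(V) = {75, 76, 77, 78, 79} ∈ τ ✓.
Open sets in the quotient: τ_Q = {{}, {[75], [76=77]}, {[75], [76=77], [78]}, {[79]}, {[75], [76=77], [79]}, {[75], [76=77], [78], [79]}} (6 elements).


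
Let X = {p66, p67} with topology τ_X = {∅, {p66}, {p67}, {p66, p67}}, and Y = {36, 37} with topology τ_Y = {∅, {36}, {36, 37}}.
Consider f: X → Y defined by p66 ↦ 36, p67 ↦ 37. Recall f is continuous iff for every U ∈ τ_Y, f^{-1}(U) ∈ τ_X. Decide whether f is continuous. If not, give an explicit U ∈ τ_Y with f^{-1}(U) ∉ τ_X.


f IS continuous.

Compute f^{-1}(U) for each U ∈ τ_Y:
  U = ∅: f^{-1}(U) = ∅ ∈ τ_X ✓.
  U = {36}: f^{-1}(U) = {p66} ∈ τ_X ✓.
  U = {36, 37}: f^{-1}(U) = {p66, p67} ∈ τ_X ✓.
Every preimage lies in τ_X, so f IS continuous.


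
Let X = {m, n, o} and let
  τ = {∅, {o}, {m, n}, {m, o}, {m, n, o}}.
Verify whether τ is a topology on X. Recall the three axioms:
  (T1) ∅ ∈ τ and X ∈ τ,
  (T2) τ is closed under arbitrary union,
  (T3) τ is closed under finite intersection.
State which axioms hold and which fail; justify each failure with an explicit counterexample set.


τ is NOT a topology on X.

Axiom (T1): ∅ ∈ τ? Yes; X ∈ τ? Yes.
Axiom (T2/T3): check pairwise unions and intersections of members of τ.
Counterexample for (T3): {m, n} ∩ {m, o} = {m} ∉ τ. Therefore τ is NOT a topology.


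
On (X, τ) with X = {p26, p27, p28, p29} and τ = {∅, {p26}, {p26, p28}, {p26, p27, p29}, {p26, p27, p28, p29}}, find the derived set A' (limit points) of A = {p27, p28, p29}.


A' = {p27, p29}

For each x ∈ X, list the open sets U ∈ τ with x ∈ U, then check whether U ∩ (A ∖ {x}) ≠ ∅ for every such U.
  x = p26: open {p26} ∋ x has {p26} ∩ (A ∖ {p26}) = ∅, so x is NOT a limit point.
  x = p27: opens ∋ x are {p26, p27, p29}, {p26, p27, p28, p29}; each meets A ∖ {p27}, so x IS a limit point.
  x = p28: open {p26, p28} ∋ x has {p26, p28} ∩ (A ∖ {p28}) = ∅, so x is NOT a limit point.
  x = p29: opens ∋ x are {p26, p27, p29}, {p26, p27, p28, p29}; each meets A ∖ {p29}, so x IS a limit point.
Collecting: A' = {p27, p29}.


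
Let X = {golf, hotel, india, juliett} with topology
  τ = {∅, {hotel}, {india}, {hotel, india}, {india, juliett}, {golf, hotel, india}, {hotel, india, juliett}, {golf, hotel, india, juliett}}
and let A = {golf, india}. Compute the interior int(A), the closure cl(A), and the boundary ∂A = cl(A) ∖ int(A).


int(A) = {india}, cl(A) = {golf, india, juliett}, ∂A = {golf, juliett}.

Closed sets in (X, τ) are complements of opens:
  closed(X, τ) = {∅, {golf}, {juliett}, {golf, hotel}, {golf, juliett}, {golf, hotel, juliett}, {golf, india, juliett}, {golf, hotel, india, juliett}}.
int(A) = ⋃ {U ∈ τ : U ⊆ A}. Opens contained in A: ∅, {india}.
Taking the union of these: int(A) = {india}.
cl(A) = ⋂ {C closed : A ⊆ C}. Closed sets containing A: {golf, india, juliett}, {golf, hotel, india, juliett}.
Intersecting these: cl(A) = {golf, india, juliett}.
∂A = cl(A) ∖ int(A) = {golf, india, juliett} ∖ {india} = {golf, juliett}.


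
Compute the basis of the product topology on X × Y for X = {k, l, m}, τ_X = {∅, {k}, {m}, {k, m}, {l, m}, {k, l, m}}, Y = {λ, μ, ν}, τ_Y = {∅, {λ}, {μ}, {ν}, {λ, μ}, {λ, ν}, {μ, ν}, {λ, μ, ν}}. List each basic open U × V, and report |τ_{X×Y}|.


Basis B = {∅ × ∅, {k} × {λ}, {k} × {μ}, {k} × {ν}, {m} × {λ}, {m} × {μ}, {m} × {ν}, {k} × {λ, μ}, {k} × {λ, ν}, {k, m} × {λ}, {k} × {μ, ν}, {k, m} × {μ}, {k, m} × {ν}, {l, m} × {λ}, {l, m} × {μ}, {l, m} × {ν}, {m} × {λ, μ}, {m} × {λ, ν}, {m} × {μ, ν}, {k} × {λ, μ, ν}, {k, l, m} × {λ}, {k, l, m} × {μ}, {k, l, m} × {ν}, {m} × {λ, μ, ν}, {k, m} × {λ, μ}, {k, m} × {λ, ν}, {k, m} × {μ, ν}, {l, m} × {λ, μ}, {l, m} × {λ, ν}, {l, m} × {μ, ν}, {k, m} × {λ, μ, ν}, {k, l, m} × {λ, μ}, {k, l, m} × {λ, ν}, {k, l, m} × {μ, ν}, {l, m} × {λ, μ, ν}, {k, l, m} × {λ, μ, ν}}; |τ_{X×Y}| = 216.

Enumerate products U × V with U ∈ τ_X, V ∈ τ_Y (deduplicated):
  ∅ × ∅ = {} (∅)
  {k} × {λ} = {(k,λ)}
  {k} × {μ} = {(k,μ)}
  {k} × {ν} = {(k,ν)}
  {m} × {λ} = {(m,λ)}
  {m} × {μ} = {(m,μ)}
  {m} × {ν} = {(m,ν)}
  {k} × {λ, μ} = {(k,λ), (k,μ)}
  {k} × {λ, ν} = {(k,λ), (k,ν)}
  {k, m} × {λ} = {(k,λ), (m,λ)}
  {k} × {μ, ν} = {(k,μ), (k,ν)}
  {k, m} × {μ} = {(k,μ), (m,μ)}
  {k, m} × {ν} = {(k,ν), (m,ν)}
  {l, m} × {λ} = {(l,λ), (m,λ)}
  {l, m} × {μ} = {(l,μ), (m,μ)}
  {l, m} × {ν} = {(l,ν), (m,ν)}
  {m} × {λ, μ} = {(m,λ), (m,μ)}
  {m} × {λ, ν} = {(m,λ), (m,ν)}
  {m} × {μ, ν} = {(m,μ), (m,ν)}
  {k} × {λ, μ, ν} = {(k,λ), (k,μ), (k,ν)}
  {k, l, m} × {λ} = {(k,λ), (l,λ), (m,λ)}
  {k, l, m} × {μ} = {(k,μ), (l,μ), (m,μ)}
  {k, l, m} × {ν} = {(k,ν), (l,ν), (m,ν)}
  {m} × {λ, μ, ν} = {(m,λ), (m,μ), (m,ν)}
  {k, m} × {λ, μ} = {(k,λ), (k,μ), (m,λ), (m,μ)}
  {k, m} × {λ, ν} = {(k,λ), (k,ν), (m,λ), (m,ν)}
  {k, m} × {μ, ν} = {(k,μ), (k,ν), (m,μ), (m,ν)}
  {l, m} × {λ, μ} = {(l,λ), (l,μ), (m,λ), (m,μ)}
  {l, m} × {λ, ν} = {(l,λ), (l,ν), (m,λ), (m,ν)}
  {l, m} × {μ, ν} = {(l,μ), (l,ν), (m,μ), (m,ν)}
  {k, m} × {λ, μ, ν} = {(k,λ), (k,μ), (k,ν), (m,λ), (m,μ), (m,ν)}
  {k, l, m} × {λ, μ} = {(k,λ), (k,μ), (l,λ), (l,μ), (m,λ), (m,μ)}
  {k, l, m} × {λ, ν} = {(k,λ), (k,ν), (l,λ), (l,ν), (m,λ), (m,ν)}
  {k, l, m} × {μ, ν} = {(k,μ), (k,ν), (l,μ), (l,ν), (m,μ), (m,ν)}
  {l, m} × {λ, μ, ν} = {(l,λ), (l,μ), (l,ν), (m,λ), (m,μ), (m,ν)}
  {k, l, m} × {λ, μ, ν} = {(k,λ), (k,μ), (k,ν), (l,λ), (l,μ), (l,ν), (m,λ), (m,μ), (m,ν)}
These 36 distinct sets form the basis B.
Close under arbitrary unions to get τ_{X×Y}; counting gives |τ_{X×Y}| = 216.


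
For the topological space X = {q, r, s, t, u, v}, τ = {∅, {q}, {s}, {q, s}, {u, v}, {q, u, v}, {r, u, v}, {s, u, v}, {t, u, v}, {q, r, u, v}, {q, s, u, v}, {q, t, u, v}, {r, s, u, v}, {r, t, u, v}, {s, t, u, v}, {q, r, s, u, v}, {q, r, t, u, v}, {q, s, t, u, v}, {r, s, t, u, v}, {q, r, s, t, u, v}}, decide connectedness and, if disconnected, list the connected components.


(X, τ) is disconnected; components = [{q}, {s}, {r, t, u, v}].

Find clopen sets (U ∈ τ with X ∖ U ∈ τ):
  U = ∅, X ∖ U = {q, r, s, t, u, v} — both open, so U is clopen.
  U = {q}, X ∖ U = {r, s, t, u, v} — both open, so U is clopen.
  U = {s}, X ∖ U = {q, r, t, u, v} — both open, so U is clopen.
  U = {q, s}, X ∖ U = {r, t, u, v} — both open, so U is clopen.
  U = {r, t, u, v}, X ∖ U = {q, s} — both open, so U is clopen.
  U = {q, r, t, u, v}, X ∖ U = {s} — both open, so U is clopen.
  U = {r, s, t, u, v}, X ∖ U = {q} — both open, so U is clopen.
  U = {q, r, s, t, u, v}, X ∖ U = ∅ — both open, so U is clopen.
Nontrivial clopen(s) exist: e.g. {r, s, t, u, v}. So (X, τ) is disconnected.
Compute connected components by grouping points that agree on all clopens:
  component: {q}
  component: {s}
  component: {r, t, u, v}


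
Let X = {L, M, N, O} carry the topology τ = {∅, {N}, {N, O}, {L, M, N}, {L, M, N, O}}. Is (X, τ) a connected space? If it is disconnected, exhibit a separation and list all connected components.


(X, τ) is connected.

Find clopen sets (U ∈ τ with X ∖ U ∈ τ):
  U = ∅, X ∖ U = {L, M, N, O} — both open, so U is clopen.
  U = {L, M, N, O}, X ∖ U = ∅ — both open, so U is clopen.
Only trivial clopens (∅ and X) exist, so (X, τ) is connected.
Compute connected components by grouping points that agree on all clopens:
  component: {L, M, N, O}


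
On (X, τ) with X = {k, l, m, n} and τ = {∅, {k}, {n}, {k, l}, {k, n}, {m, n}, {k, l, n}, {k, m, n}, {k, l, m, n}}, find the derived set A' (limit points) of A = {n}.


A' = {m}

For each x ∈ X, list the open sets U ∈ τ with x ∈ U, then check whether U ∩ (A ∖ {x}) ≠ ∅ for every such U.
  x = k: open {k} ∋ x has {k} ∩ (A ∖ {k}) = ∅, so x is NOT a limit point.
  x = l: open {k, l} ∋ x has {k, l} ∩ (A ∖ {l}) = ∅, so x is NOT a limit point.
  x = m: opens ∋ x are {m, n}, {k, m, n}, {k, l, m, n}; each meets A ∖ {m}, so x IS a limit point.
  x = n: open {n} ∋ x has {n} ∩ (A ∖ {n}) = ∅, so x is NOT a limit point.
Collecting: A' = {m}.


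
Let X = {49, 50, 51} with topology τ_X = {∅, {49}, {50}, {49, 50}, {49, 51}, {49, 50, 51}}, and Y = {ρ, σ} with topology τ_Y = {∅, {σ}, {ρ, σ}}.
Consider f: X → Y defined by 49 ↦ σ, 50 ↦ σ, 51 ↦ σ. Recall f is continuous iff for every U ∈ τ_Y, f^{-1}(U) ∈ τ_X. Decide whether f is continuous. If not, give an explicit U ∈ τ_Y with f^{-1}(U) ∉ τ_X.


f IS continuous.

Compute f^{-1}(U) for each U ∈ τ_Y:
  U = ∅: f^{-1}(U) = ∅ ∈ τ_X ✓.
  U = {σ}: f^{-1}(U) = {49, 50, 51} ∈ τ_X ✓.
  U = {ρ, σ}: f^{-1}(U) = {49, 50, 51} ∈ τ_X ✓.
Every preimage lies in τ_X, so f IS continuous.


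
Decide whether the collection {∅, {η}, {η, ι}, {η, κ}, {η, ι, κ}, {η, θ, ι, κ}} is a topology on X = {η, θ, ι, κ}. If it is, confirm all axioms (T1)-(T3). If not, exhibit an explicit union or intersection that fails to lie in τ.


τ IS a topology on X.

Axiom (T1): ∅ ∈ τ? Yes; X ∈ τ? Yes.
Axiom (T2/T3): check pairwise unions and intersections of members of τ.
All pairwise intersections and unions checked — each lies in τ. Therefore τ satisfies (T1), (T2), (T3): it IS a topology on X.


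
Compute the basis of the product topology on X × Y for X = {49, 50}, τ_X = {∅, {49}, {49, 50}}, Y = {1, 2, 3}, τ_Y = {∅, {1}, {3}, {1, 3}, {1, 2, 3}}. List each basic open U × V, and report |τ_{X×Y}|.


Basis B = {∅ × ∅, {49} × {1}, {49} × {3}, {49} × {1, 3}, {49, 50} × {1}, {49, 50} × {3}, {49} × {1, 2, 3}, {49, 50} × {1, 3}, {49, 50} × {1, 2, 3}}; |τ_{X×Y}| = 14.

Enumerate products U × V with U ∈ τ_X, V ∈ τ_Y (deduplicated):
  ∅ × ∅ = {} (∅)
  {49} × {1} = {(49,1)}
  {49} × {3} = {(49,3)}
  {49} × {1, 3} = {(49,1), (49,3)}
  {49, 50} × {1} = {(49,1), (50,1)}
  {49, 50} × {3} = {(49,3), (50,3)}
  {49} × {1, 2, 3} = {(49,1), (49,2), (49,3)}
  {49, 50} × {1, 3} = {(49,1), (49,3), (50,1), (50,3)}
  {49, 50} × {1, 2, 3} = {(49,1), (49,2), (49,3), (50,1), (50,2), (50,3)}
These 9 distinct sets form the basis B.
Close under arbitrary unions to get τ_{X×Y}; counting gives |τ_{X×Y}| = 14.


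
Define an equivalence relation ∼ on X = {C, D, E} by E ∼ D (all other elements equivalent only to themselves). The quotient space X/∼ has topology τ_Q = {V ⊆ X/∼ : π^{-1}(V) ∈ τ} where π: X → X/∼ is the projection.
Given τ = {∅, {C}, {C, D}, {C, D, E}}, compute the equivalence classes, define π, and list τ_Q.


X/∼ = {[C], [D=E]}; |τ_Q| = 3.

Equivalence classes: [C], [D=E].
Quotient map π: X → X/∼ sends C ↦ [C], D ↦ [D=E], E ↦ [D=E].
For each subset V ⊆ X/∼, compute π^{-1}(V) ⊆ X and check whether π^{-1}(V) ∈ τ. V is open in τ_Q iff π^{-1}(V) ∈ τ.
  V = {}: π^{-1}(V) = ∅ ∈ τ ✓.
  V = {[C]}: π^{-1}(V) = {C} ∈ τ ✓.
  V = {[D=E]}: π^{-1}(V) = {D, E} ∉ τ ✗.
  V = {[C], [D=E]}: π^{-1}(V) = {C, D, E} ∈ τ ✓.
Open sets in the quotient: τ_Q = {{}, {[C]}, {[C], [D=E]}} (3 elements).


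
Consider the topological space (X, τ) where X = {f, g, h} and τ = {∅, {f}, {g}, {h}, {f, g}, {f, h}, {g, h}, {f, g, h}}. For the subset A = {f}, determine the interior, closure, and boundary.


int(A) = {f}, cl(A) = {f}, ∂A = ∅.

Closed sets in (X, τ) are complements of opens:
  closed(X, τ) = {∅, {f}, {g}, {h}, {f, g}, {f, h}, {g, h}, {f, g, h}}.
int(A) = ⋃ {U ∈ τ : U ⊆ A}. Opens contained in A: ∅, {f}.
Taking the union of these: int(A) = {f}.
cl(A) = ⋂ {C closed : A ⊆ C}. Closed sets containing A: {f}, {f, g}, {f, h}, {f, g, h}.
Intersecting these: cl(A) = {f}.
∂A = cl(A) ∖ int(A) = {f} ∖ {f} = ∅.


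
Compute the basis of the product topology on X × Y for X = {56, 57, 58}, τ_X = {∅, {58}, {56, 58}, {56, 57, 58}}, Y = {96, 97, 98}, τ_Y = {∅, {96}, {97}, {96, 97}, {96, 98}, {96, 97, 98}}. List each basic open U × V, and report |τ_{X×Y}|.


Basis B = {∅ × ∅, {58} × {96}, {58} × {97}, {56, 58} × {96}, {56, 58} × {97}, {58} × {96, 97}, {58} × {96, 98}, {56, 57, 58} × {96}, {56, 57, 58} × {97}, {58} × {96, 97, 98}, {56, 58} × {96, 97}, {56, 58} × {96, 98}, {56, 58} × {96, 97, 98}, {56, 57, 58} × {96, 97}, {56, 57, 58} × {96, 98}, {56, 57, 58} × {96, 97, 98}}; |τ_{X×Y}| = 40.

Enumerate products U × V with U ∈ τ_X, V ∈ τ_Y (deduplicated):
  ∅ × ∅ = {} (∅)
  {58} × {96} = {(58,96)}
  {58} × {97} = {(58,97)}
  {56, 58} × {96} = {(56,96), (58,96)}
  {56, 58} × {97} = {(56,97), (58,97)}
  {58} × {96, 97} = {(58,96), (58,97)}
  {58} × {96, 98} = {(58,96), (58,98)}
  {56, 57, 58} × {96} = {(56,96), (57,96), (58,96)}
  {56, 57, 58} × {97} = {(56,97), (57,97), (58,97)}
  {58} × {96, 97, 98} = {(58,96), (58,97), (58,98)}
  {56, 58} × {96, 97} = {(56,96), (56,97), (58,96), (58,97)}
  {56, 58} × {96, 98} = {(56,96), (56,98), (58,96), (58,98)}
  {56, 58} × {96, 97, 98} = {(56,96), (56,97), (56,98), (58,96), (58,97), (58,98)}
  {56, 57, 58} × {96, 97} = {(56,96), (56,97), (57,96), (57,97), (58,96), (58,97)}
  {56, 57, 58} × {96, 98} = {(56,96), (56,98), (57,96), (57,98), (58,96), (58,98)}
  {56, 57, 58} × {96, 97, 98} = {(56,96), (56,97), (56,98), (57,96), (57,97), (57,98), (58,96), (58,97), (58,98)}
These 16 distinct sets form the basis B.
Close under arbitrary unions to get τ_{X×Y}; counting gives |τ_{X×Y}| = 40.


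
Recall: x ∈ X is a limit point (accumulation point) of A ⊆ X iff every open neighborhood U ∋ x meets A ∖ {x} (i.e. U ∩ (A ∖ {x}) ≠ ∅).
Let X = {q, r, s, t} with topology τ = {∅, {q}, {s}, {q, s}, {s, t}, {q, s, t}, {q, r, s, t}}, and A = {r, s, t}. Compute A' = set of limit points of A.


A' = {r, t}

For each x ∈ X, list the open sets U ∈ τ with x ∈ U, then check whether U ∩ (A ∖ {x}) ≠ ∅ for every such U.
  x = q: open {q} ∋ x has {q} ∩ (A ∖ {q}) = ∅, so x is NOT a limit point.
  x = r: opens ∋ x are {q, r, s, t}; each meets A ∖ {r}, so x IS a limit point.
  x = s: open {s} ∋ x has {s} ∩ (A ∖ {s}) = ∅, so x is NOT a limit point.
  x = t: opens ∋ x are {s, t}, {q, s, t}, {q, r, s, t}; each meets A ∖ {t}, so x IS a limit point.
Collecting: A' = {r, t}.


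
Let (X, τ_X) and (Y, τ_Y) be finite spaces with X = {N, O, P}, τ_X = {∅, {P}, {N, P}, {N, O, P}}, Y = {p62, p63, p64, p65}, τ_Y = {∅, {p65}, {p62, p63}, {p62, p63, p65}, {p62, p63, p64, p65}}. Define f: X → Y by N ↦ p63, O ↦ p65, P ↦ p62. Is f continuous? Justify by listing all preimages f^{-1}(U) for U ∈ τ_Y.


f is NOT continuous.

Compute f^{-1}(U) for each U ∈ τ_Y:
  U = ∅: f^{-1}(U) = ∅ ∈ τ_X ✓.
  U = {p65}: f^{-1}(U) = {O} ∉ τ_X ✗.
  U = {p62, p63}: f^{-1}(U) = {N, P} ∈ τ_X ✓.
  U = {p62, p63, p65}: f^{-1}(U) = {N, O, P} ∈ τ_X ✓.
  U = {p62, p63, p64, p65}: f^{-1}(U) = {N, O, P} ∈ τ_X ✓.
Found U = {p65} with f^{-1}(U) = {O} not in τ_X. Therefore f is NOT continuous.


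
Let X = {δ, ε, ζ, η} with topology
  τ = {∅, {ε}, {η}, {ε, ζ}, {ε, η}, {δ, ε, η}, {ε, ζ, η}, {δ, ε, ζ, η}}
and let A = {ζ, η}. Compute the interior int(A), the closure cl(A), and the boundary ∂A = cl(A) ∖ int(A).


int(A) = {η}, cl(A) = {δ, ζ, η}, ∂A = {δ, ζ}.

Closed sets in (X, τ) are complements of opens:
  closed(X, τ) = {∅, {δ}, {ζ}, {δ, ζ}, {δ, η}, {δ, ε, ζ}, {δ, ζ, η}, {δ, ε, ζ, η}}.
int(A) = ⋃ {U ∈ τ : U ⊆ A}. Opens contained in A: ∅, {η}.
Taking the union of these: int(A) = {η}.
cl(A) = ⋂ {C closed : A ⊆ C}. Closed sets containing A: {δ, ζ, η}, {δ, ε, ζ, η}.
Intersecting these: cl(A) = {δ, ζ, η}.
∂A = cl(A) ∖ int(A) = {δ, ζ, η} ∖ {η} = {δ, ζ}.


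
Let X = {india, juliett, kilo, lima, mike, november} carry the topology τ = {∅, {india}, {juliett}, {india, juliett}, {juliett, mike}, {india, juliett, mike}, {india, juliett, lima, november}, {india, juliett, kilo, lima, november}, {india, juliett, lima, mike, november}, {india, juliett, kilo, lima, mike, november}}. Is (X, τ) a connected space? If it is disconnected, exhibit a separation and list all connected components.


(X, τ) is connected.

Find clopen sets (U ∈ τ with X ∖ U ∈ τ):
  U = ∅, X ∖ U = {india, juliett, kilo, lima, mike, november} — both open, so U is clopen.
  U = {india, juliett, kilo, lima, mike, november}, X ∖ U = ∅ — both open, so U is clopen.
Only trivial clopens (∅ and X) exist, so (X, τ) is connected.
Compute connected components by grouping points that agree on all clopens:
  component: {india, juliett, kilo, lima, mike, november}


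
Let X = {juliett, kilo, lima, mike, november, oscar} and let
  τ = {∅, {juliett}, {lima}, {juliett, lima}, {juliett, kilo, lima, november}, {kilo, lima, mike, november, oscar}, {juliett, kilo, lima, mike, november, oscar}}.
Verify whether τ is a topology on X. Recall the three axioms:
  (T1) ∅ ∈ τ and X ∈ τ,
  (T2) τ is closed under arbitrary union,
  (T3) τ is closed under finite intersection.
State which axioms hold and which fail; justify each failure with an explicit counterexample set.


τ is NOT a topology on X.

Axiom (T1): ∅ ∈ τ? Yes; X ∈ τ? Yes.
Axiom (T2/T3): check pairwise unions and intersections of members of τ.
Counterexample for (T3): {juliett, kilo, lima, november} ∩ {kilo, lima, mike, november, oscar} = {kilo, lima, november} ∉ τ. Therefore τ is NOT a topology.


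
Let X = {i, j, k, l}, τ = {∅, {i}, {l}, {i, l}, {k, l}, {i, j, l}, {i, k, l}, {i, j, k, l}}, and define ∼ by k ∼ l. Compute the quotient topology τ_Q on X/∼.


X/∼ = {[i], [j], [k=l]}; |τ_Q| = 5.

Equivalence classes: [i], [j], [k=l].
Quotient map π: X → X/∼ sends i ↦ [i], j ↦ [j], k ↦ [k=l], l ↦ [k=l].
For each subset V ⊆ X/∼, compute π^{-1}(V) ⊆ X and check whether π^{-1}(V) ∈ τ. V is open in τ_Q iff π^{-1}(V) ∈ τ.
  V = {}: π^{-1}(V) = ∅ ∈ τ ✓.
  V = {[i]}: π^{-1}(V) = {i} ∈ τ ✓.
  V = {[j]}: π^{-1}(V) = {j} ∉ τ ✗.
  V = {[i], [j]}: π^{-1}(V) = {i, j} ∉ τ ✗.
  V = {[k=l]}: π^{-1}(V) = {k, l} ∈ τ ✓.
  V = {[i], [k=l]}: π^{-1}(V) = {i, k, l} ∈ τ ✓.
  V = {[j], [k=l]}: π^{-1}(V) = {j, k, l} ∉ τ ✗.
  V = {[i], [j], [k=l]}: π^{-1}(V) = {i, j, k, l} ∈ τ ✓.
Open sets in the quotient: τ_Q = {{}, {[i]}, {[k=l]}, {[i], [k=l]}, {[i], [j], [k=l]}} (5 elements).


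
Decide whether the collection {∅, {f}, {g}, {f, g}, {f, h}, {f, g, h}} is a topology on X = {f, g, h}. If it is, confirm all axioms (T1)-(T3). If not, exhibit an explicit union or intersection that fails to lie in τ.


τ IS a topology on X.

Axiom (T1): ∅ ∈ τ? Yes; X ∈ τ? Yes.
Axiom (T2/T3): check pairwise unions and intersections of members of τ.
All pairwise intersections and unions checked — each lies in τ. Therefore τ satisfies (T1), (T2), (T3): it IS a topology on X.


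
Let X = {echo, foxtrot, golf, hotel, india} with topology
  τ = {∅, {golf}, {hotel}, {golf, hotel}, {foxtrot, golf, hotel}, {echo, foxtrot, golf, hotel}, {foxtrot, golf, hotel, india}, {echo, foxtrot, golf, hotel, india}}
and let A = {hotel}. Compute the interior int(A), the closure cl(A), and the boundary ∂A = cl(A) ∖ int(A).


int(A) = {hotel}, cl(A) = {echo, foxtrot, hotel, india}, ∂A = {echo, foxtrot, india}.

Closed sets in (X, τ) are complements of opens:
  closed(X, τ) = {∅, {echo}, {india}, {echo, india}, {echo, foxtrot, india}, {echo, foxtrot, golf, india}, {echo, foxtrot, hotel, india}, {echo, foxtrot, golf, hotel, india}}.
int(A) = ⋃ {U ∈ τ : U ⊆ A}. Opens contained in A: ∅, {hotel}.
Taking the union of these: int(A) = {hotel}.
cl(A) = ⋂ {C closed : A ⊆ C}. Closed sets containing A: {echo, foxtrot, hotel, india}, {echo, foxtrot, golf, hotel, india}.
Intersecting these: cl(A) = {echo, foxtrot, hotel, india}.
∂A = cl(A) ∖ int(A) = {echo, foxtrot, hotel, india} ∖ {hotel} = {echo, foxtrot, india}.


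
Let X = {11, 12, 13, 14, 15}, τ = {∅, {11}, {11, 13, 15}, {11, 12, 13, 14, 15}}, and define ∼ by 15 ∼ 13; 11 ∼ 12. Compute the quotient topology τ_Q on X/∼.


X/∼ = {[11=12], [13=15], [14]}; |τ_Q| = 2.

Equivalence classes: [11=12], [13=15], [14].
Quotient map π: X → X/∼ sends 11 ↦ [11=12], 12 ↦ [11=12], 13 ↦ [13=15], 14 ↦ [14], 15 ↦ [13=15].
For each subset V ⊆ X/∼, compute π^{-1}(V) ⊆ X and check whether π^{-1}(V) ∈ τ. V is open in τ_Q iff π^{-1}(V) ∈ τ.
  V = {}: π^{-1}(V) = ∅ ∈ τ ✓.
  V = {[11=12]}: π^{-1}(V) = {11, 12} ∉ τ ✗.
  V = {[13=15]}: π^{-1}(V) = {13, 15} ∉ τ ✗.
  V = {[11=12], [13=15]}: π^{-1}(V) = {11, 12, 13, 15} ∉ τ ✗.
  V = {[14]}: π^{-1}(V) = {14} ∉ τ ✗.
  V = {[11=12], [14]}: π^{-1}(V) = {11, 12, 14} ∉ τ ✗.
  V = {[13=15], [14]}: π^{-1}(V) = {13, 14, 15} ∉ τ ✗.
  V = {[11=12], [13=15], [14]}: π^{-1}(V) = {11, 12, 13, 14, 15} ∈ τ ✓.
Open sets in the quotient: τ_Q = {{}, {[11=12], [13=15], [14]}} (2 elements).


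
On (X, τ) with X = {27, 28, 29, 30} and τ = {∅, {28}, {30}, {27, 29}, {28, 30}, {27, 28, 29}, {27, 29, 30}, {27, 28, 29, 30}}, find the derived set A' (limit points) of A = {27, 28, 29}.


A' = {27, 29}

For each x ∈ X, list the open sets U ∈ τ with x ∈ U, then check whether U ∩ (A ∖ {x}) ≠ ∅ for every such U.
  x = 27: opens ∋ x are {27, 29}, {27, 28, 29}, {27, 29, 30}, {27, 28, 29, 30}; each meets A ∖ {27}, so x IS a limit point.
  x = 28: open {28} ∋ x has {28} ∩ (A ∖ {28}) = ∅, so x is NOT a limit point.
  x = 29: opens ∋ x are {27, 29}, {27, 28, 29}, {27, 29, 30}, {27, 28, 29, 30}; each meets A ∖ {29}, so x IS a limit point.
  x = 30: open {30} ∋ x has {30} ∩ (A ∖ {30}) = ∅, so x is NOT a limit point.
Collecting: A' = {27, 29}.


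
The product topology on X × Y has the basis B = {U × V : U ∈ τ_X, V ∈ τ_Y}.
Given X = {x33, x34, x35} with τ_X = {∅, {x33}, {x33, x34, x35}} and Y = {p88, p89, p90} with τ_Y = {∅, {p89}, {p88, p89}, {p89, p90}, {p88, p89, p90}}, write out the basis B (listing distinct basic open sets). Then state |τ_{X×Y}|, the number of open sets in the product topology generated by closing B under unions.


Basis B = {∅ × ∅, {x33} × {p89}, {x33} × {p88, p89}, {x33} × {p89, p90}, {x33} × {p88, p89, p90}, {x33, x34, x35} × {p89}, {x33, x34, x35} × {p88, p89}, {x33, x34, x35} × {p89, p90}, {x33, x34, x35} × {p88, p89, p90}}; |τ_{X×Y}| = 14.

Enumerate products U × V with U ∈ τ_X, V ∈ τ_Y (deduplicated):
  ∅ × ∅ = {} (∅)
  {x33} × {p89} = {(x33,p89)}
  {x33} × {p88, p89} = {(x33,p88), (x33,p89)}
  {x33} × {p89, p90} = {(x33,p89), (x33,p90)}
  {x33} × {p88, p89, p90} = {(x33,p88), (x33,p89), (x33,p90)}
  {x33, x34, x35} × {p89} = {(x33,p89), (x34,p89), (x35,p89)}
  {x33, x34, x35} × {p88, p89} = {(x33,p88), (x33,p89), (x34,p88), (x34,p89), (x35,p88), (x35,p89)}
  {x33, x34, x35} × {p89, p90} = {(x33,p89), (x33,p90), (x34,p89), (x34,p90), (x35,p89), (x35,p90)}
  {x33, x34, x35} × {p88, p89, p90} = {(x33,p88), (x33,p89), (x33,p90), (x34,p88), (x34,p89), (x34,p90), (x35,p88), (x35,p89), (x35,p90)}
These 9 distinct sets form the basis B.
Close under arbitrary unions to get τ_{X×Y}; counting gives |τ_{X×Y}| = 14.


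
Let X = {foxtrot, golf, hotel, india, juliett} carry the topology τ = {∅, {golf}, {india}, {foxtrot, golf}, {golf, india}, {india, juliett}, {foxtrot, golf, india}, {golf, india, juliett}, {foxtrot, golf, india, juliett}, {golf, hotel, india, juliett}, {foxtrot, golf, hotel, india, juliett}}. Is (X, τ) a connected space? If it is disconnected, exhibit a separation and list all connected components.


(X, τ) is connected.

Find clopen sets (U ∈ τ with X ∖ U ∈ τ):
  U = ∅, X ∖ U = {foxtrot, golf, hotel, india, juliett} — both open, so U is clopen.
  U = {foxtrot, golf, hotel, india, juliett}, X ∖ U = ∅ — both open, so U is clopen.
Only trivial clopens (∅ and X) exist, so (X, τ) is connected.
Compute connected components by grouping points that agree on all clopens:
  component: {foxtrot, golf, hotel, india, juliett}


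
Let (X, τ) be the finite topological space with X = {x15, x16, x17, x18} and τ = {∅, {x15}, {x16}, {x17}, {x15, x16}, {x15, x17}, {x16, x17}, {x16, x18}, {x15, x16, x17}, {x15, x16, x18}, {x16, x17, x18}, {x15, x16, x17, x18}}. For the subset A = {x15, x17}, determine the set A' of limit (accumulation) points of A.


A' = ∅

For each x ∈ X, list the open sets U ∈ τ with x ∈ U, then check whether U ∩ (A ∖ {x}) ≠ ∅ for every such U.
  x = x15: open {x15} ∋ x has {x15} ∩ (A ∖ {x15}) = ∅, so x is NOT a limit point.
  x = x16: open {x16} ∋ x has {x16} ∩ (A ∖ {x16}) = ∅, so x is NOT a limit point.
  x = x17: open {x17} ∋ x has {x17} ∩ (A ∖ {x17}) = ∅, so x is NOT a limit point.
  x = x18: open {x16, x18} ∋ x has {x16, x18} ∩ (A ∖ {x18}) = ∅, so x is NOT a limit point.
Collecting: A' = ∅.


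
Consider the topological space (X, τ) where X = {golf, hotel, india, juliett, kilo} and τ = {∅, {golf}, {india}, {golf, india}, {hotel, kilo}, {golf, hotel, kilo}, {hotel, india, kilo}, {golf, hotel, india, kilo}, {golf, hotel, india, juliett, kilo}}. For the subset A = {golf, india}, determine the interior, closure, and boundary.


int(A) = {golf, india}, cl(A) = {golf, india, juliett}, ∂A = {juliett}.

Closed sets in (X, τ) are complements of opens:
  closed(X, τ) = {∅, {juliett}, {golf, juliett}, {india, juliett}, {golf, india, juliett}, {hotel, juliett, kilo}, {golf, hotel, juliett, kilo}, {hotel, india, juliett, kilo}, {golf, hotel, india, juliett, kilo}}.
int(A) = ⋃ {U ∈ τ : U ⊆ A}. Opens contained in A: ∅, {golf}, {india}, {golf, india}.
Taking the union of these: int(A) = {golf, india}.
cl(A) = ⋂ {C closed : A ⊆ C}. Closed sets containing A: {golf, india, juliett}, {golf, hotel, india, juliett, kilo}.
Intersecting these: cl(A) = {golf, india, juliett}.
∂A = cl(A) ∖ int(A) = {golf, india, juliett} ∖ {golf, india} = {juliett}.


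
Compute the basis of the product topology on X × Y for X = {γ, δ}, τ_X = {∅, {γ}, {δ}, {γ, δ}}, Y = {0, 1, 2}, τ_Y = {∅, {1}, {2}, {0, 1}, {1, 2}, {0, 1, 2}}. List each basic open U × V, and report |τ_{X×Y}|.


Basis B = {∅ × ∅, {γ} × {1}, {γ} × {2}, {δ} × {1}, {δ} × {2}, {γ} × {0, 1}, {γ} × {1, 2}, {γ, δ} × {1}, {γ, δ} × {2}, {δ} × {0, 1}, {δ} × {1, 2}, {γ} × {0, 1, 2}, {δ} × {0, 1, 2}, {γ, δ} × {0, 1}, {γ, δ} × {1, 2}, {γ, δ} × {0, 1, 2}}; |τ_{X×Y}| = 36.

Enumerate products U × V with U ∈ τ_X, V ∈ τ_Y (deduplicated):
  ∅ × ∅ = {} (∅)
  {γ} × {1} = {(γ,1)}
  {γ} × {2} = {(γ,2)}
  {δ} × {1} = {(δ,1)}
  {δ} × {2} = {(δ,2)}
  {γ} × {0, 1} = {(γ,0), (γ,1)}
  {γ} × {1, 2} = {(γ,1), (γ,2)}
  {γ, δ} × {1} = {(γ,1), (δ,1)}
  {γ, δ} × {2} = {(γ,2), (δ,2)}
  {δ} × {0, 1} = {(δ,0), (δ,1)}
  {δ} × {1, 2} = {(δ,1), (δ,2)}
  {γ} × {0, 1, 2} = {(γ,0), (γ,1), (γ,2)}
  {δ} × {0, 1, 2} = {(δ,0), (δ,1), (δ,2)}
  {γ, δ} × {0, 1} = {(γ,0), (γ,1), (δ,0), (δ,1)}
  {γ, δ} × {1, 2} = {(γ,1), (γ,2), (δ,1), (δ,2)}
  {γ, δ} × {0, 1, 2} = {(γ,0), (γ,1), (γ,2), (δ,0), (δ,1), (δ,2)}
These 16 distinct sets form the basis B.
Close under arbitrary unions to get τ_{X×Y}; counting gives |τ_{X×Y}| = 36.


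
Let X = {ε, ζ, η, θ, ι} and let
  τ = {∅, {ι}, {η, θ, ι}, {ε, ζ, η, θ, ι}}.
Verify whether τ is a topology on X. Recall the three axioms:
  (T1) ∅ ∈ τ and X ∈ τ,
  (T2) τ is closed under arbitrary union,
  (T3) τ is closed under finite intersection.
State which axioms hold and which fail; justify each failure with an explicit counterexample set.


τ IS a topology on X.

Axiom (T1): ∅ ∈ τ? Yes; X ∈ τ? Yes.
Axiom (T2/T3): check pairwise unions and intersections of members of τ.
All pairwise intersections and unions checked — each lies in τ. Therefore τ satisfies (T1), (T2), (T3): it IS a topology on X.


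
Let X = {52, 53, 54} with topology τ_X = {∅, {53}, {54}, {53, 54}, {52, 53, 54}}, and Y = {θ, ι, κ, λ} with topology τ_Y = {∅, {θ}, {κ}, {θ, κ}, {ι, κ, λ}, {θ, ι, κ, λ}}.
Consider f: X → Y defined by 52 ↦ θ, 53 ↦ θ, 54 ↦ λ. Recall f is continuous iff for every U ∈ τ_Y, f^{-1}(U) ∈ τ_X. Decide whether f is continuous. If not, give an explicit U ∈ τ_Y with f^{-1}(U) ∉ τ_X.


f is NOT continuous.

Compute f^{-1}(U) for each U ∈ τ_Y:
  U = ∅: f^{-1}(U) = ∅ ∈ τ_X ✓.
  U = {θ}: f^{-1}(U) = {52, 53} ∉ τ_X ✗.
  U = {κ}: f^{-1}(U) = ∅ ∈ τ_X ✓.
  U = {θ, κ}: f^{-1}(U) = {52, 53} ∉ τ_X ✗.
  U = {ι, κ, λ}: f^{-1}(U) = {54} ∈ τ_X ✓.
  U = {θ, ι, κ, λ}: f^{-1}(U) = {52, 53, 54} ∈ τ_X ✓.
Found U = {θ} with f^{-1}(U) = {52, 53} not in τ_X. Therefore f is NOT continuous.


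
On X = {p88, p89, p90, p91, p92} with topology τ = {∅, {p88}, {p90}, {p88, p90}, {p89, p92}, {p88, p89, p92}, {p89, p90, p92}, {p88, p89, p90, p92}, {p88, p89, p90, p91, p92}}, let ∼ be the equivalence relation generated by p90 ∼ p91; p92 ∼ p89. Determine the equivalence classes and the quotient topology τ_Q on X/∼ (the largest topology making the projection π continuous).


X/∼ = {[p88], [p89=p92], [p90=p91]}; |τ_Q| = 5.

Equivalence classes: [p88], [p89=p92], [p90=p91].
Quotient map π: X → X/∼ sends p88 ↦ [p88], p89 ↦ [p89=p92], p90 ↦ [p90=p91], p91 ↦ [p90=p91], p92 ↦ [p89=p92].
For each subset V ⊆ X/∼, compute π^{-1}(V) ⊆ X and check whether π^{-1}(V) ∈ τ. V is open in τ_Q iff π^{-1}(V) ∈ τ.
  V = {}: π^{-1}(V) = ∅ ∈ τ ✓.
  V = {[p88]}: π^{-1}(V) = {p88} ∈ τ ✓.
  V = {[p89=p92]}: π^{-1}(V) = {p89, p92} ∈ τ ✓.
  V = {[p88], [p89=p92]}: π^{-1}(V) = {p88, p89, p92} ∈ τ ✓.
  V = {[p90=p91]}: π^{-1}(V) = {p90, p91} ∉ τ ✗.
  V = {[p88], [p90=p91]}: π^{-1}(V) = {p88, p90, p91} ∉ τ ✗.
  V = {[p89=p92], [p90=p91]}: π^{-1}(V) = {p89, p90, p91, p92} ∉ τ ✗.
  V = {[p88], [p89=p92], [p90=p91]}: π^{-1}(V) = {p88, p89, p90, p91, p92} ∈ τ ✓.
Open sets in the quotient: τ_Q = {{}, {[p88]}, {[p89=p92]}, {[p88], [p89=p92]}, {[p88], [p89=p92], [p90=p91]}} (5 elements).


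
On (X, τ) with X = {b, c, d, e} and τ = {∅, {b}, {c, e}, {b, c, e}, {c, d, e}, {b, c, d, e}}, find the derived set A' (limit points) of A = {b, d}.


A' = ∅

For each x ∈ X, list the open sets U ∈ τ with x ∈ U, then check whether U ∩ (A ∖ {x}) ≠ ∅ for every such U.
  x = b: open {b} ∋ x has {b} ∩ (A ∖ {b}) = ∅, so x is NOT a limit point.
  x = c: open {c, e} ∋ x has {c, e} ∩ (A ∖ {c}) = ∅, so x is NOT a limit point.
  x = d: open {c, d, e} ∋ x has {c, d, e} ∩ (A ∖ {d}) = ∅, so x is NOT a limit point.
  x = e: open {c, e} ∋ x has {c, e} ∩ (A ∖ {e}) = ∅, so x is NOT a limit point.
Collecting: A' = ∅.


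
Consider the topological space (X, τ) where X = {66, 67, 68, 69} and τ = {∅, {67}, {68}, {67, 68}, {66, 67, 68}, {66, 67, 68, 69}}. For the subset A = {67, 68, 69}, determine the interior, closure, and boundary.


int(A) = {67, 68}, cl(A) = {66, 67, 68, 69}, ∂A = {66, 69}.

Closed sets in (X, τ) are complements of opens:
  closed(X, τ) = {∅, {69}, {66, 69}, {66, 67, 69}, {66, 68, 69}, {66, 67, 68, 69}}.
int(A) = ⋃ {U ∈ τ : U ⊆ A}. Opens contained in A: ∅, {67}, {68}, {67, 68}.
Taking the union of these: int(A) = {67, 68}.
cl(A) = ⋂ {C closed : A ⊆ C}. Closed sets containing A: {66, 67, 68, 69}.
Intersecting these: cl(A) = {66, 67, 68, 69}.
∂A = cl(A) ∖ int(A) = {66, 67, 68, 69} ∖ {67, 68} = {66, 69}.


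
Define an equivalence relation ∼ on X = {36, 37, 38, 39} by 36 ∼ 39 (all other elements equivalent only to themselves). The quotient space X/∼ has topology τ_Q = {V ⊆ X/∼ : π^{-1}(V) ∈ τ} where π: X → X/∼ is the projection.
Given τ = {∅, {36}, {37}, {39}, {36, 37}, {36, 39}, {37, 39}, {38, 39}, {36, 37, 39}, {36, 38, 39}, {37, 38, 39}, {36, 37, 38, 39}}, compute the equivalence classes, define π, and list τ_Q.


X/∼ = {[36=39], [37], [38]}; |τ_Q| = 6.

Equivalence classes: [36=39], [37], [38].
Quotient map π: X → X/∼ sends 36 ↦ [36=39], 37 ↦ [37], 38 ↦ [38], 39 ↦ [36=39].
For each subset V ⊆ X/∼, compute π^{-1}(V) ⊆ X and check whether π^{-1}(V) ∈ τ. V is open in τ_Q iff π^{-1}(V) ∈ τ.
  V = {}: π^{-1}(V) = ∅ ∈ τ ✓.
  V = {[36=39]}: π^{-1}(V) = {36, 39} ∈ τ ✓.
  V = {[37]}: π^{-1}(V) = {37} ∈ τ ✓.
  V = {[36=39], [37]}: π^{-1}(V) = {36, 37, 39} ∈ τ ✓.
  V = {[38]}: π^{-1}(V) = {38} ∉ τ ✗.
  V = {[36=39], [38]}: π^{-1}(V) = {36, 38, 39} ∈ τ ✓.
  V = {[37], [38]}: π^{-1}(V) = {37, 38} ∉ τ ✗.
  V = {[36=39], [37], [38]}: π^{-1}(V) = {36, 37, 38, 39} ∈ τ ✓.
Open sets in the quotient: τ_Q = {{}, {[36=39]}, {[37]}, {[36=39], [37]}, {[36=39], [38]}, {[36=39], [37], [38]}} (6 elements).
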